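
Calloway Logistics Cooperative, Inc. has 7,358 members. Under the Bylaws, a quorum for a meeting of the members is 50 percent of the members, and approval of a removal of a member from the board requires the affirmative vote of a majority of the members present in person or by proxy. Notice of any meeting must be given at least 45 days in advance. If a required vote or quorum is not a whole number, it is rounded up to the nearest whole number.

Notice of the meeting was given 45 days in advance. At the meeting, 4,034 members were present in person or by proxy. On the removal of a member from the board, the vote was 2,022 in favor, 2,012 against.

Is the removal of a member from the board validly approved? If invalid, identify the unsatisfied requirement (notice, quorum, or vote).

Notice: 45 days given; 45 required. Satisfied.
Quorum: 50% of 7,358 = 3,679; 4,034 present. Satisfied.
Vote: requires a majority of those present (4,034); a majority of 4034 is 2018, so 2,018 needed; 2,022 in favor. Satisfied.

Valid — all requirements satisfied.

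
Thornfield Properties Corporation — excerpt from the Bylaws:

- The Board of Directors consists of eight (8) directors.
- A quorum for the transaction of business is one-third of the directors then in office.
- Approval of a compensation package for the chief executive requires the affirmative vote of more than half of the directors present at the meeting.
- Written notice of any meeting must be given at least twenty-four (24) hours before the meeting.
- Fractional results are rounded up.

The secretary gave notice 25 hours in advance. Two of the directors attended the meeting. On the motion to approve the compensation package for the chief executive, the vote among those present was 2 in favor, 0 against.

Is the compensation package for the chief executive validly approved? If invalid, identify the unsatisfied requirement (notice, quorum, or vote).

Notice: 25 hours given; 24 required (25 ≥ 24). Satisfied.
Quorum: 2 present; quorum is 3. Not satisfied.
Vote: the compensation package for the chief executive requires a majority of the directors present (2). A majority of 2 is 2, so 2 affirmative votes are needed; 2 voted in favor. Satisfied. (Moot — without a quorum no business can be validly transacted.)

Invalid — quorum requirement not satisfied.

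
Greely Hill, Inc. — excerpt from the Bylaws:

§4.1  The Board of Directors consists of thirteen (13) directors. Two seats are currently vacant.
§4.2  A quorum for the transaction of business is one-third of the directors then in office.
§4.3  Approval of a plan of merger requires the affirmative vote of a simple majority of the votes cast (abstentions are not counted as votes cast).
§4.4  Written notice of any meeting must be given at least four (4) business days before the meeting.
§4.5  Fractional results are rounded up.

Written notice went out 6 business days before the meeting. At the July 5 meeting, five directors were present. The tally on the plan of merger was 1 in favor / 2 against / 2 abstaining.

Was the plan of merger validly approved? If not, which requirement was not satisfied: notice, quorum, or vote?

Notice: 6 business days given; 4 required (6 ≥ 4). Satisfied.
Quorum: 5 present; quorum is 4. Satisfied.
Vote: the plan of merger requires a majority of the votes cast (5 present − 2 abstaining = 3). A majority of 3 is 2, so 2 affirmative votes are needed; 1 voted in favor. Not satisfied.

Invalid — vote requirement not satisfied.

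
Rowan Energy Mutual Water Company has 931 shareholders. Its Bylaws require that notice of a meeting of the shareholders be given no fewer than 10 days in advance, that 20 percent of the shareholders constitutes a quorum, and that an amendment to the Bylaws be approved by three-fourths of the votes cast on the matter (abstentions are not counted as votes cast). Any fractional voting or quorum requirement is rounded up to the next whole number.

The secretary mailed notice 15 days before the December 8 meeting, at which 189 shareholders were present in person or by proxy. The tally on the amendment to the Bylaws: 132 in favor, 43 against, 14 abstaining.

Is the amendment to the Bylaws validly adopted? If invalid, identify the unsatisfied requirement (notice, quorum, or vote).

Valid — all requirements satisfied.

Notice: 15 days given; 10 required. Satisfied.
Quorum: 20% of 931 = 186.20, rounded up to 187; 189 present. Satisfied.
Vote: requires three-fourths of the votes cast (189 − 14 abstaining = 175); 3/4 of 175 = 131.25, rounded up to 132, so 132 needed; 132 in favor. Satisfied.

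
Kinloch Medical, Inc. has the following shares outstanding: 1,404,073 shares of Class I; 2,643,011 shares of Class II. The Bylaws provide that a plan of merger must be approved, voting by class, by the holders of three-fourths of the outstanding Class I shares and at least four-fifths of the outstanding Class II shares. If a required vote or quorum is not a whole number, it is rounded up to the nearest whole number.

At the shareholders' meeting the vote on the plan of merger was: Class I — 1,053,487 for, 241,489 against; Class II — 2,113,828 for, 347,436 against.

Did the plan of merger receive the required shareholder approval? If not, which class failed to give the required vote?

Class I: 3/4 of 1404073 = 1053054.75, rounded up to 1053055; 1,053,055 required, 1,053,487 in favor — approved.
Class II: 4/5 of 2643011 = 2114408.80, rounded up to 2114409; 2,114,409 required, 2,113,828 in favor — not approved.

Not approved — the Class II shares did not give the required vote.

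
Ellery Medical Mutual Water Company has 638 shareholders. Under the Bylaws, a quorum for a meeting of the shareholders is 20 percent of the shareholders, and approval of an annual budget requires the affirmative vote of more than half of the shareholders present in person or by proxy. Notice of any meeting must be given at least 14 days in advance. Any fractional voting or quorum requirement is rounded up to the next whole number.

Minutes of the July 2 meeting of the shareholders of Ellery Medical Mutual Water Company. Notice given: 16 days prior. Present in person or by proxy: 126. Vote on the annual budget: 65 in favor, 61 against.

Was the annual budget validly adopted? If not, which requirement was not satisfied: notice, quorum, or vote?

Invalid — quorum requirement not satisfied.

Notice: 16 days given; 14 required. Satisfied.
Quorum: 20% of 638 = 127.60, rounded up to 128; 126 present. Not satisfied.
Vote: requires a majority of those present (126); a majority of 126 is 64, so 64 needed; 65 in favor. Satisfied.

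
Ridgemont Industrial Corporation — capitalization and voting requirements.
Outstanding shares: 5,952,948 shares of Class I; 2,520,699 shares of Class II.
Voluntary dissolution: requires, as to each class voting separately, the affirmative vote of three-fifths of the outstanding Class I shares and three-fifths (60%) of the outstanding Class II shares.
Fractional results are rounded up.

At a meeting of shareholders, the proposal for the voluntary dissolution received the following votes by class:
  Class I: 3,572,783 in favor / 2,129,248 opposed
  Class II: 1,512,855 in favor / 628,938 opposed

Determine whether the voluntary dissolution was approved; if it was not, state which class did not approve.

Class I: 3/5 of 5952948 = 3571768.80, rounded up to 3571769; 3,571,769 required, 3,572,783 in favor — approved.
Class II: 3/5 of 2520699 = 1512419.40, rounded up to 1512420; 1,512,420 required, 1,512,855 in favor — approved.

Approved — every class gave the required vote.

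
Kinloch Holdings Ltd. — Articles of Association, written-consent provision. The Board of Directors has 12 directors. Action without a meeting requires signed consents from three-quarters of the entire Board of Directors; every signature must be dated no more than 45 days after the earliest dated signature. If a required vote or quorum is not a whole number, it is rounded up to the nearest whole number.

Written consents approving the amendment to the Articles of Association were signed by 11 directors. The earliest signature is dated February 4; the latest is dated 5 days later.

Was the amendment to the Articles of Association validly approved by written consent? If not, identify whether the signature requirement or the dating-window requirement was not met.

Signatures required: three-quarters of 12 — 3/4 of 12 = 9, so 9 needed; 11 signed. Sufficient.
Dating window: the latest signature is 5 days after the earliest; the limit is 45 days. Within the window.

Effective — both the signature and dating-window requirements are satisfied.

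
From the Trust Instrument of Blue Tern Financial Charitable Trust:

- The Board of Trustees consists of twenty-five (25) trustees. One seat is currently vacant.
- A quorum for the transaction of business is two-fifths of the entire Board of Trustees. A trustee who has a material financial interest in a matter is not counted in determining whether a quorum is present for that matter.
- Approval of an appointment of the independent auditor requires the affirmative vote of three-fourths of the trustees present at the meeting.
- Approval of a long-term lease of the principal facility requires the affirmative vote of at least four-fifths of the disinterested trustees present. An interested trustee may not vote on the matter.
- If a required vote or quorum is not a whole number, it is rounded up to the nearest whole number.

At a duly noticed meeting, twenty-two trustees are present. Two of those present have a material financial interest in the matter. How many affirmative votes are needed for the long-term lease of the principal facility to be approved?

16

The long-term lease of the principal facility requires four-fifths of the disinterested trustees present (22 − 2 = 20).
4/5 of 20 = 16.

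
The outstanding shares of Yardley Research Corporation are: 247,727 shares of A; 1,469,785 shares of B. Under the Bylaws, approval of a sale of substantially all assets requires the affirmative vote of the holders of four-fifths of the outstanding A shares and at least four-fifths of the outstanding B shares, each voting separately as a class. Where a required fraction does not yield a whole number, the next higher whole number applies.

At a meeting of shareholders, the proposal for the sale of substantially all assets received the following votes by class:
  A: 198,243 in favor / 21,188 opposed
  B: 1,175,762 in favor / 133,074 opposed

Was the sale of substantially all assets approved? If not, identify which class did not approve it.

A: 4/5 of 247727 = 198181.60, rounded up to 198182; 198,182 required, 198,243 in favor — approved.
B: 4/5 of 1469785 = 1175828; 1,175,828 required, 1,175,762 in favor — not approved.

Not approved — the B shares did not give the required vote.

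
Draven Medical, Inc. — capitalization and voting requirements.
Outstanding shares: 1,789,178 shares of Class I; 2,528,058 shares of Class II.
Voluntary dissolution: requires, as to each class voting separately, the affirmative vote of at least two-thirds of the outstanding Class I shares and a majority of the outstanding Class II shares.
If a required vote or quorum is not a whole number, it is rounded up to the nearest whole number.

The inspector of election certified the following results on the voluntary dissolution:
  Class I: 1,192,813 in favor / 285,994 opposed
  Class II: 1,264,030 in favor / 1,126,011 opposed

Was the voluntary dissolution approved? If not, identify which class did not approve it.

Approved — every class gave the required vote.

Class I: 2/3 of 1789178 = 1192785.33, rounded up to 1192786; 1,192,786 required, 1,192,813 in favor — approved.
Class II: a majority of 2528058 is 1264030; 1,264,030 required, 1,264,030 in favor — approved.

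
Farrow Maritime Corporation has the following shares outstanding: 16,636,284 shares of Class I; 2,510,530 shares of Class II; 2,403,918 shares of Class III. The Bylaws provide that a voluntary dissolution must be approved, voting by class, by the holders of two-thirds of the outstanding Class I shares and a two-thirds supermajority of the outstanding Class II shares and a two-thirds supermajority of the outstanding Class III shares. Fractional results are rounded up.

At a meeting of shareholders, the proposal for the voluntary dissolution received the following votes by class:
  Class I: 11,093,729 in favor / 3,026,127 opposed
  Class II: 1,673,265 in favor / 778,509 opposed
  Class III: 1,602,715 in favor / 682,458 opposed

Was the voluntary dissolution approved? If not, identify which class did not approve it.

Not approved — the Class II shares did not give the required vote.

Class I: 2/3 of 16636284 = 11090856; 11,090,856 required, 11,093,729 in favor — approved.
Class II: 2/3 of 2510530 = 1673686.67, rounded up to 1673687; 1,673,687 required, 1,673,265 in favor — not approved.
Class III: 2/3 of 2403918 = 1602612; 1,602,612 required, 1,602,715 in favor — approved.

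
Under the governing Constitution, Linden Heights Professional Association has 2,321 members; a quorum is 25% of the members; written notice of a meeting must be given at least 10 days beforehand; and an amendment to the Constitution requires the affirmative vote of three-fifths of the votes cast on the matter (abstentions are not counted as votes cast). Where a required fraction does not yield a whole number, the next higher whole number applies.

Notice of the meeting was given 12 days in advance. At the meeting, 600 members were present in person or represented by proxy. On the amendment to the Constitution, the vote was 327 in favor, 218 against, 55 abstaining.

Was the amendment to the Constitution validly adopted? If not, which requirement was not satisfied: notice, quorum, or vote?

Valid — all requirements satisfied.

Notice: 12 days given; 10 required. Satisfied.
Quorum: 25% of 2,321 = 580.25, rounded up to 581; 600 present. Satisfied.
Vote: requires three-fifths of the votes cast (600 − 55 abstaining = 545); 3/5 of 545 = 327, so 327 needed; 327 in favor. Satisfied.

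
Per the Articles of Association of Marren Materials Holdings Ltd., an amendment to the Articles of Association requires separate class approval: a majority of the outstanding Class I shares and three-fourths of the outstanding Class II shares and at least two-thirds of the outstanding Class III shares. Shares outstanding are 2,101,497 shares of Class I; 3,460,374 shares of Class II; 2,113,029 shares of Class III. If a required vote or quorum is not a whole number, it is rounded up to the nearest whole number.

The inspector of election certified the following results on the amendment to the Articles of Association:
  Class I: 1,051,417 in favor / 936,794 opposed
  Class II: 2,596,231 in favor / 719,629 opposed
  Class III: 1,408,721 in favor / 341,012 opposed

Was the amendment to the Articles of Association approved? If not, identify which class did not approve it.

Class I: a majority of 2101497 is 1050749; 1,050,749 required, 1,051,417 in favor — approved.
Class II: 3/4 of 3460374 = 2595280.50, rounded up to 2595281; 2,595,281 required, 2,596,231 in favor — approved.
Class III: 2/3 of 2113029 = 1408686; 1,408,686 required, 1,408,721 in favor — approved.

Approved — every class gave the required vote.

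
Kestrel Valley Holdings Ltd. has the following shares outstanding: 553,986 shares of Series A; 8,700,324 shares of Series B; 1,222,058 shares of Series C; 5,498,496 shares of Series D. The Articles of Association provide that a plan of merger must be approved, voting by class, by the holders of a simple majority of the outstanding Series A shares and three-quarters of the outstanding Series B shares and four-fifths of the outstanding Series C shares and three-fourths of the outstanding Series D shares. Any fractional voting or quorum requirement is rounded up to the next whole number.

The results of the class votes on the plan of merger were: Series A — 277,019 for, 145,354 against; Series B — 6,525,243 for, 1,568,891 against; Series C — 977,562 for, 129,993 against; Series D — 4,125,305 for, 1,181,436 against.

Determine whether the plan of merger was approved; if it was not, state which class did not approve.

Series A: a majority of 553986 is 276994; 276,994 required, 277,019 in favor — approved.
Series B: 3/4 of 8700324 = 6525243; 6,525,243 required, 6,525,243 in favor — approved.
Series C: 4/5 of 1222058 = 977646.40, rounded up to 977647; 977,647 required, 977,562 in favor — not approved.
Series D: 3/4 of 5498496 = 4123872; 4,123,872 required, 4,125,305 in favor — approved.

Not approved — the Series C shares did not give the required vote.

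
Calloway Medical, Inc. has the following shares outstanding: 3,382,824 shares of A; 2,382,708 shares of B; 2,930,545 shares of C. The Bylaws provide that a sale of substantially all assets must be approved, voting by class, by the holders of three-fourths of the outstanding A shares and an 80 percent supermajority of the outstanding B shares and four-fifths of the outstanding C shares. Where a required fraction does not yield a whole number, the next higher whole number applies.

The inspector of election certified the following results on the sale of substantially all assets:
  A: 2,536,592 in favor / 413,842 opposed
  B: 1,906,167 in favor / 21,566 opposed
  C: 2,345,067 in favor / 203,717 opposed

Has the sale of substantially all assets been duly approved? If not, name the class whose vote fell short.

Not approved — the A shares did not give the required vote.

A: 3/4 of 3382824 = 2537118; 2,537,118 required, 2,536,592 in favor — not approved.
B: 4/5 of 2382708 = 1906166.40, rounded up to 1906167; 1,906,167 required, 1,906,167 in favor — approved.
C: 4/5 of 2930545 = 2344436; 2,344,436 required, 2,345,067 in favor — approved.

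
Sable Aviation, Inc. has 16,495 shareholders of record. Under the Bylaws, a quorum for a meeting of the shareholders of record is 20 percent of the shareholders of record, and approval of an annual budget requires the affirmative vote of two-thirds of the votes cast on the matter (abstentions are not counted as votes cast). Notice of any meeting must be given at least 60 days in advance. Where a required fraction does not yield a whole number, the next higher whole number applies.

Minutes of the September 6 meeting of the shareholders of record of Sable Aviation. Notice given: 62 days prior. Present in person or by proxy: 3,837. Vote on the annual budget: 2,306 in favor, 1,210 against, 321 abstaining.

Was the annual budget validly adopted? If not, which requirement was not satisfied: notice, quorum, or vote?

Notice: 62 days given; 60 required. Satisfied.
Quorum: 20% of 16,495 = 3,299; 3,837 present. Satisfied.
Vote: requires two-thirds of the votes cast (3,837 − 321 abstaining = 3,516); 2/3 of 3516 = 2344, so 2,344 needed; 2,306 in favor. Not satisfied.

Invalid — vote requirement not satisfied.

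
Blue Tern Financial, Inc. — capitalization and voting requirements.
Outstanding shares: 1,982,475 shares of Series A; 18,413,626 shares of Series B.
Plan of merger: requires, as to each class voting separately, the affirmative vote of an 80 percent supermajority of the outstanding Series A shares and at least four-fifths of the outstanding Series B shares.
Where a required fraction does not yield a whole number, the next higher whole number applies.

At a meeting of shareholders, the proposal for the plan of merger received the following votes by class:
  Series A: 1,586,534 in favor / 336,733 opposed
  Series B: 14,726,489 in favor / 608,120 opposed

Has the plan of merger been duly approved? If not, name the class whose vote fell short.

Not approved — the Series B shares did not give the required vote.

Series A: 4/5 of 1982475 = 1585980; 1,585,980 required, 1,586,534 in favor — approved.
Series B: 4/5 of 18413626 = 14730900.80, rounded up to 14730901; 14,730,901 required, 14,726,489 in favor — not approved.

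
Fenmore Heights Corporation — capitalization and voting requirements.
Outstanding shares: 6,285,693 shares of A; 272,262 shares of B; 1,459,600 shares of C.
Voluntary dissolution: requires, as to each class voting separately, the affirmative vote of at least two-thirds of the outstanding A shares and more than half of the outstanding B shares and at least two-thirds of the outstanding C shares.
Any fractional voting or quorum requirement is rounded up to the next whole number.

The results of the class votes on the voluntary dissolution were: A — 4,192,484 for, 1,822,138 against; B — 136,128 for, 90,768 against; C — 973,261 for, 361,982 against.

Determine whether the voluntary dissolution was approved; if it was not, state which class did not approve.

Not approved — the B shares did not give the required vote.

A: 2/3 of 6285693 = 4190462; 4,190,462 required, 4,192,484 in favor — approved.
B: a majority of 272262 is 136132; 136,132 required, 136,128 in favor — not approved.
C: 2/3 of 1459600 = 973066.67, rounded up to 973067; 973,067 required, 973,261 in favor — approved.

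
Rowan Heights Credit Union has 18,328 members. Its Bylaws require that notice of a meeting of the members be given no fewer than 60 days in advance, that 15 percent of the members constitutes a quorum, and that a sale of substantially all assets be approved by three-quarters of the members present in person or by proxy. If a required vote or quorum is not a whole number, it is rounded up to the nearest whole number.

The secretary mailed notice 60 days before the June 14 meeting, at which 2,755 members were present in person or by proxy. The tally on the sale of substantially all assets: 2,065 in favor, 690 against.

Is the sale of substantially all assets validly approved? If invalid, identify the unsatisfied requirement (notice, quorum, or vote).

Notice: 60 days given; 60 required. Satisfied.
Quorum: 15% of 18,328 = 2,749.20, rounded up to 2,750; 2,755 present. Satisfied.
Vote: requires three-fourths of those present (2,755); 3/4 of 2755 = 2066.25, rounded up to 2067, so 2,067 needed; 2,065 in favor. Not satisfied.

Invalid — vote requirement not satisfied.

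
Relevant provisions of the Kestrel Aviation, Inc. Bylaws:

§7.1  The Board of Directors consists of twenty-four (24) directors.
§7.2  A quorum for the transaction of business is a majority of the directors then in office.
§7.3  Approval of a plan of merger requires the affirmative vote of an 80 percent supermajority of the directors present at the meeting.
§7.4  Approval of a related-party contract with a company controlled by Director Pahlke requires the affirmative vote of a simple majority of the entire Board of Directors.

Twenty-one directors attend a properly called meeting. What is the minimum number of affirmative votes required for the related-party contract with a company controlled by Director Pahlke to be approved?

The related-party contract with a company controlled by Director Pahlke requires a majority of the entire Board of Directors (24).
A majority of 24 is 13.

13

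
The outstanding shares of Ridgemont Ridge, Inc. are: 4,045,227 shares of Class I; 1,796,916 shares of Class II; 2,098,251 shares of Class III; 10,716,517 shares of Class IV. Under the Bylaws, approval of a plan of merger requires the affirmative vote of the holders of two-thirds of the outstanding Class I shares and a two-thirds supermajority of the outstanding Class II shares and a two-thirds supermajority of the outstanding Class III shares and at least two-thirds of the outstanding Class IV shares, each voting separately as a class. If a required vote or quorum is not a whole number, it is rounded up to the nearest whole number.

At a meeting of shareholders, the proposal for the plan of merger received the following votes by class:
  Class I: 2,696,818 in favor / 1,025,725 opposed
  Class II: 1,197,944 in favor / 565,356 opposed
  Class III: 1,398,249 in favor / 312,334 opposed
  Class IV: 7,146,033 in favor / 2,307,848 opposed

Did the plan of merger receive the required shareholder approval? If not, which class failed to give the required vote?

Class I: 2/3 of 4045227 = 2696818; 2,696,818 required, 2,696,818 in favor — approved.
Class II: 2/3 of 1796916 = 1197944; 1,197,944 required, 1,197,944 in favor — approved.
Class III: 2/3 of 2098251 = 1398834; 1,398,834 required, 1,398,249 in favor — not approved.
Class IV: 2/3 of 10716517 = 7144344.67, rounded up to 7144345; 7,144,345 required, 7,146,033 in favor — approved.

Not approved — the Class III shares did not give the required vote.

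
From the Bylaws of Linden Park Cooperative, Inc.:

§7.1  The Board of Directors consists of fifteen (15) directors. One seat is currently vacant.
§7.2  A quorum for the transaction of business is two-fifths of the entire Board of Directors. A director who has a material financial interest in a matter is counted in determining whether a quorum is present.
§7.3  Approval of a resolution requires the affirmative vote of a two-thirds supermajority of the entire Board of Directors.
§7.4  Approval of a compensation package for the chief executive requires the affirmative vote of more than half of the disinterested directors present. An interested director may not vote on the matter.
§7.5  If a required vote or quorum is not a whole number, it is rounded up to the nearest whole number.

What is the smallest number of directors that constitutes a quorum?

6

2/5 of 15 = 6.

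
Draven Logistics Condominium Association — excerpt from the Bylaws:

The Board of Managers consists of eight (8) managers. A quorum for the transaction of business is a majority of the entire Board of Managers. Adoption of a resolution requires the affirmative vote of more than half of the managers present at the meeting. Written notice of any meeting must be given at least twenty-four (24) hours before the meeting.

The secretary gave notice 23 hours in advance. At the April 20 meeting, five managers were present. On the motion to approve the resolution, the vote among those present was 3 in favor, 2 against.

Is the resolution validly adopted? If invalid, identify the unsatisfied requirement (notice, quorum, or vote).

Invalid — notice requirement not satisfied.

Notice: 23 hours given; 24 required (23 < 24). Not satisfied.
Quorum: 5 present; quorum is 5. Satisfied.
Vote: the resolution requires a majority of the managers present (5). A majority of 5 is 3, so 3 affirmative votes are needed; 3 voted in favor. Satisfied.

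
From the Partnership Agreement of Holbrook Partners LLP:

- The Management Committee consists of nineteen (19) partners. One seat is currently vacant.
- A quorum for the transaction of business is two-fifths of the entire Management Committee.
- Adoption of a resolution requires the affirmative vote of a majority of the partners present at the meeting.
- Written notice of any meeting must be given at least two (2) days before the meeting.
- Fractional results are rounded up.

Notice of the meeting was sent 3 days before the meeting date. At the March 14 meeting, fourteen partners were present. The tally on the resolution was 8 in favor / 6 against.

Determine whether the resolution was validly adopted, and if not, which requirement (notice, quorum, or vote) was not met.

Notice: 3 days given; 2 required (3 ≥ 2). Satisfied.
Quorum: 14 present; quorum is 8. Satisfied.
Vote: the resolution requires a majority of the partners present (14). A majority of 14 is 8, so 8 affirmative votes are needed; 8 voted in favor. Satisfied.

Valid — all requirements satisfied.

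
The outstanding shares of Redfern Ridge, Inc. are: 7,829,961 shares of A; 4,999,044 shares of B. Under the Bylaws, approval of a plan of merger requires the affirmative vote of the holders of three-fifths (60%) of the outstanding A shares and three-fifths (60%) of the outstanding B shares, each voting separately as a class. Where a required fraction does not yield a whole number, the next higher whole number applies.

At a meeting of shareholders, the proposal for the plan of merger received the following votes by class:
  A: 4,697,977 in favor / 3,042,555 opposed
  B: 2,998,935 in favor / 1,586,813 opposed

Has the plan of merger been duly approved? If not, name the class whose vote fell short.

A: 3/5 of 7829961 = 4697976.60, rounded up to 4697977; 4,697,977 required, 4,697,977 in favor — approved.
B: 3/5 of 4999044 = 2999426.40, rounded up to 2999427; 2,999,427 required, 2,998,935 in favor — not approved.

Not approved — the B shares did not give the required vote.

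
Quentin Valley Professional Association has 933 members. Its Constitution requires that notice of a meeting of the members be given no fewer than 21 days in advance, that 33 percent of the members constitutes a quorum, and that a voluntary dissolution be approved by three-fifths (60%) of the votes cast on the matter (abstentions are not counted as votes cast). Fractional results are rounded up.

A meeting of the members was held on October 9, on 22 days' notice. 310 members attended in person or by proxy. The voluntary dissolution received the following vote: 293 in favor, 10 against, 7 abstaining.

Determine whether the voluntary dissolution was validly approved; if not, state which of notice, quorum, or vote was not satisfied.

Notice: 22 days given; 21 required. Satisfied.
Quorum: 33% of 933 = 307.89, rounded up to 308; 310 present. Satisfied.
Vote: requires three-fifths of the votes cast (310 − 7 abstaining = 303); 3/5 of 303 = 181.80, rounded up to 182, so 182 needed; 293 in favor. Satisfied.

Valid — all requirements satisfied.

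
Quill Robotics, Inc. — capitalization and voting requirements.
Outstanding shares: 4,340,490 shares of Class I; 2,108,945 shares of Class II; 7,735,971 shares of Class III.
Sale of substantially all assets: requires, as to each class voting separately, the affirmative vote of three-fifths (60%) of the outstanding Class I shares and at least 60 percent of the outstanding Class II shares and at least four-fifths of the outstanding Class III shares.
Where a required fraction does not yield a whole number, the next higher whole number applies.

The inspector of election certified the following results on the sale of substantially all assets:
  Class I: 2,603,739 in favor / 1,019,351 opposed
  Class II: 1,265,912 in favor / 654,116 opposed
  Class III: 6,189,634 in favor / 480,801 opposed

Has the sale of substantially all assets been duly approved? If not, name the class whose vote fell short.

Not approved — the Class I shares did not give the required vote.

Class I: 3/5 of 4340490 = 2604294; 2,604,294 required, 2,603,739 in favor — not approved.
Class II: 3/5 of 2108945 = 1265367; 1,265,367 required, 1,265,912 in favor — approved.
Class III: 4/5 of 7735971 = 6188776.80, rounded up to 6188777; 6,188,777 required, 6,189,634 in favor — approved.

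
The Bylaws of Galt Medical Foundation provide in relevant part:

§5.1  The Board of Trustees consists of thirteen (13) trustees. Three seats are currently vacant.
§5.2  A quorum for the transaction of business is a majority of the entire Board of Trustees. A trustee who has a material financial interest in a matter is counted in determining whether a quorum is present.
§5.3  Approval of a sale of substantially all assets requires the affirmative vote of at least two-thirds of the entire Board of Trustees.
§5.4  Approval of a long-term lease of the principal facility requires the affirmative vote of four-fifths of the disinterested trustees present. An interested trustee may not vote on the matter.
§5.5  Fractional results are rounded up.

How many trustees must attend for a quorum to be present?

A majority of 13 is 7.

7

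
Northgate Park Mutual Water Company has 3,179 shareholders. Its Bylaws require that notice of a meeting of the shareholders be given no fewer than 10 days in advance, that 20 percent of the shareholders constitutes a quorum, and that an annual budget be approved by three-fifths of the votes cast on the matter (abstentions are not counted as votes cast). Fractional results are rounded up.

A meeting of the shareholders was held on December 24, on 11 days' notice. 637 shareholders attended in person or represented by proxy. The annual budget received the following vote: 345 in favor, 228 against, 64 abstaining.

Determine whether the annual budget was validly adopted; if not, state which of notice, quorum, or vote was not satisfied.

Valid — all requirements satisfied.

Notice: 11 days given; 10 required. Satisfied.
Quorum: 20% of 3,179 = 635.80, rounded up to 636; 637 present. Satisfied.
Vote: requires three-fifths of the votes cast (637 − 64 abstaining = 573); 3/5 of 573 = 343.80, rounded up to 344, so 344 needed; 345 in favor. Satisfied.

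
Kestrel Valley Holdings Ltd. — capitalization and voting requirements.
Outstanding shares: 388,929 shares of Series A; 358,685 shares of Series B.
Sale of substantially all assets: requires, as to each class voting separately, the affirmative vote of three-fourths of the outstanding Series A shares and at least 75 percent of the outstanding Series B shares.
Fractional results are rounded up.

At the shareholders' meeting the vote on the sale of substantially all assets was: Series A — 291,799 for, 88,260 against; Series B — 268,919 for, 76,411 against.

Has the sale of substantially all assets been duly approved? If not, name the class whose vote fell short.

Not approved — the Series B shares did not give the required vote.

Series A: 3/4 of 388929 = 291696.75, rounded up to 291697; 291,697 required, 291,799 in favor — approved.
Series B: 3/4 of 358685 = 269013.75, rounded up to 269014; 269,014 required, 268,919 in favor — not approved.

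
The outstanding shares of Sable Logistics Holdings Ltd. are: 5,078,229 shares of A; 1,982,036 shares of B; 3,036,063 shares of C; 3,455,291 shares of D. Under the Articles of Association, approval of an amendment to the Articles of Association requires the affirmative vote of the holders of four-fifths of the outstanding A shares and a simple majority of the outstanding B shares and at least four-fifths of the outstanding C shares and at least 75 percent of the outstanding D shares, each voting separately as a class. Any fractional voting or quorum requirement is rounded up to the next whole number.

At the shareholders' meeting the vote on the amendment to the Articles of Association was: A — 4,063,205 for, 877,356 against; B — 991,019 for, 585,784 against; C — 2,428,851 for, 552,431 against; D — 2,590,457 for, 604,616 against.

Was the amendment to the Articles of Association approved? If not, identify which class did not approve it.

Not approved — the D shares did not give the required vote.

A: 4/5 of 5078229 = 4062583.20, rounded up to 4062584; 4,062,584 required, 4,063,205 in favor — approved.
B: a majority of 1982036 is 991019; 991,019 required, 991,019 in favor — approved.
C: 4/5 of 3036063 = 2428850.40, rounded up to 2428851; 2,428,851 required, 2,428,851 in favor — approved.
D: 3/4 of 3455291 = 2591468.25, rounded up to 2591469; 2,591,469 required, 2,590,457 in favor — not approved.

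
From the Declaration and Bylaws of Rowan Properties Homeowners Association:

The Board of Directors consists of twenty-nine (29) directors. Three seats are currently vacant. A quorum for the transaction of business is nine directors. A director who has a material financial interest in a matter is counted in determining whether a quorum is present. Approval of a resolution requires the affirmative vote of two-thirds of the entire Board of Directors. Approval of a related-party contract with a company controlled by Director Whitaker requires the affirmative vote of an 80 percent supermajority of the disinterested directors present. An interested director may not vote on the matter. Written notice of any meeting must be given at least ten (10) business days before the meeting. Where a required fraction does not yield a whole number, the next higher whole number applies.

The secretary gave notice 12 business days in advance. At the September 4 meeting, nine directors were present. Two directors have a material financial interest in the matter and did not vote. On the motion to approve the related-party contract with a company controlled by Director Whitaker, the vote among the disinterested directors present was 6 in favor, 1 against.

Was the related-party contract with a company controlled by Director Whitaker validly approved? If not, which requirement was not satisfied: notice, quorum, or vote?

Valid — all requirements satisfied.

Notice: 12 business days given; 10 required (12 ≥ 10). Satisfied.
Quorum: 9 present (interested directors count toward quorum); quorum is 9. Satisfied.
Vote: the related-party contract with a company controlled by Director Whitaker requires four-fifths of the disinterested directors present (9 − 2 = 7). 4/5 of 7 = 5.60, rounded up to 6, so 6 affirmative votes are needed; 6 voted in favor. Satisfied.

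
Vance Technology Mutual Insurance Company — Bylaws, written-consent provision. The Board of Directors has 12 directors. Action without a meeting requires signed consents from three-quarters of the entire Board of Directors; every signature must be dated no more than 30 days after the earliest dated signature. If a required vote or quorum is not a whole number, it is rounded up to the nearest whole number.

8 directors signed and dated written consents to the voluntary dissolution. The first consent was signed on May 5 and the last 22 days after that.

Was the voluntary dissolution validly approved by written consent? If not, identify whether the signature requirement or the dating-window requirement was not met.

Not effective — insufficient signatures.

Signatures required: three-quarters of 12 — 3/4 of 12 = 9, so 9 needed; 8 signed. Insufficient.
Dating window: the latest signature is 22 days after the earliest; the limit is 30 days. Within the window.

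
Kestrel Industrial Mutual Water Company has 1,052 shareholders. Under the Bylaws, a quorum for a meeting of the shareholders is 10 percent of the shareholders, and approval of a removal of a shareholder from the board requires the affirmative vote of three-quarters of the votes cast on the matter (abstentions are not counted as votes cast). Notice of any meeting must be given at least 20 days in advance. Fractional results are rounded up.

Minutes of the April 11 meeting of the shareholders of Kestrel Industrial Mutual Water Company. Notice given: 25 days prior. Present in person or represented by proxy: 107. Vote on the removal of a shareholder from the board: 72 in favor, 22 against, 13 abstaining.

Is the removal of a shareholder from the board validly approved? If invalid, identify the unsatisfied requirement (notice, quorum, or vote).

Notice: 25 days given; 20 required. Satisfied.
Quorum: 10% of 1,052 = 105.20, rounded up to 106; 107 present. Satisfied.
Vote: requires three-fourths of the votes cast (107 − 13 abstaining = 94); 3/4 of 94 = 70.50, rounded up to 71, so 71 needed; 72 in favor. Satisfied.

Valid — all requirements satisfied.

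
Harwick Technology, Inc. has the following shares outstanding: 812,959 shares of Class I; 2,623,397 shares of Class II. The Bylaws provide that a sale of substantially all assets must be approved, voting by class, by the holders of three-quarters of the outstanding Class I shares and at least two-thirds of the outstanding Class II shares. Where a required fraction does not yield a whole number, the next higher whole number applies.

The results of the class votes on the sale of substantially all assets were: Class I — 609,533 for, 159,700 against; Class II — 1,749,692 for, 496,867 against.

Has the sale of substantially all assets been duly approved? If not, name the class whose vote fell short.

Not approved — the Class I shares did not give the required vote.

Class I: 3/4 of 812959 = 609719.25, rounded up to 609720; 609,720 required, 609,533 in favor — not approved.
Class II: 2/3 of 2623397 = 1748931.33, rounded up to 1748932; 1,748,932 required, 1,749,692 in favor — approved.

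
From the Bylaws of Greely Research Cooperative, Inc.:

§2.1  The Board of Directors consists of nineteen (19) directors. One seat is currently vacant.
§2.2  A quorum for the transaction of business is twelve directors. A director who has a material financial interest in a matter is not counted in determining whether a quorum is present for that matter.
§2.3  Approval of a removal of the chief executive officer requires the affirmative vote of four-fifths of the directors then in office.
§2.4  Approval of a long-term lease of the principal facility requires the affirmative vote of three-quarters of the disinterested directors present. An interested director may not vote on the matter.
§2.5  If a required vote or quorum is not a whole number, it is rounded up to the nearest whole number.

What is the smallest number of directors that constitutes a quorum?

The quorum is fixed at 12.

12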